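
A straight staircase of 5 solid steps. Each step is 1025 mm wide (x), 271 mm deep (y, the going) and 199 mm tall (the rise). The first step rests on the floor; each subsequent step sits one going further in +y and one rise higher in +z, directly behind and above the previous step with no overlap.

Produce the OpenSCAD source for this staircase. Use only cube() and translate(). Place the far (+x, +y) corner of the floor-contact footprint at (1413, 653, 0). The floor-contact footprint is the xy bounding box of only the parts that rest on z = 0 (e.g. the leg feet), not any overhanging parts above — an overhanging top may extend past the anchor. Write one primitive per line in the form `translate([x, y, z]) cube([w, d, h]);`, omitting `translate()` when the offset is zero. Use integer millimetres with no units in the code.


translate([388, 382, 0]) cube([1025, 271, 199]);
translate([388, 653, 199]) cube([1025, 271, 199]);
translate([388, 924, 398]) cube([1025, 271, 199]);
translate([388, 1195, 597]) cube([1025, 271, 199]);
translate([388, 1466, 796]) cube([1025, 271, 199]);


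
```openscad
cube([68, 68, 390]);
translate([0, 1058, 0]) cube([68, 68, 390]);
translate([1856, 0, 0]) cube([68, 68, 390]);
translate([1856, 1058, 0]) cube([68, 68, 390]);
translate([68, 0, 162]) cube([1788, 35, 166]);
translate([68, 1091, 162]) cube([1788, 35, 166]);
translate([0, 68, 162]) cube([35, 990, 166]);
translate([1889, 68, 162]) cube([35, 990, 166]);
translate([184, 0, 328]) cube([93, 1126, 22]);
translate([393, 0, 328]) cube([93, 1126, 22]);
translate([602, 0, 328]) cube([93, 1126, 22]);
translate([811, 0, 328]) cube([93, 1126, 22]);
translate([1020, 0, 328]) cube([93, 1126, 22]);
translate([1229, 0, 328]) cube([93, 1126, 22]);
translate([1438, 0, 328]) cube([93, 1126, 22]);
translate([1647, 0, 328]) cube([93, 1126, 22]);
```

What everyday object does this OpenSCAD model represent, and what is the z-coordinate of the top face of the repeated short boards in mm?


A bed frame. The slat-top height is 350 mm.

Four posts, four rails, and a row of slats — a bed frame. Slats sit on the rails at z = 162 + 166 = 328; with slat thickness 22, the top is 350 mm.


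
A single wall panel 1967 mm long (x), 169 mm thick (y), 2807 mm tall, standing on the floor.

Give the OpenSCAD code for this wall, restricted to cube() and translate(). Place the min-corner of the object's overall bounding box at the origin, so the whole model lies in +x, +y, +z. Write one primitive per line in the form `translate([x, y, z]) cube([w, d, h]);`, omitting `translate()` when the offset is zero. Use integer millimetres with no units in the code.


cube([1967, 169, 2807]);


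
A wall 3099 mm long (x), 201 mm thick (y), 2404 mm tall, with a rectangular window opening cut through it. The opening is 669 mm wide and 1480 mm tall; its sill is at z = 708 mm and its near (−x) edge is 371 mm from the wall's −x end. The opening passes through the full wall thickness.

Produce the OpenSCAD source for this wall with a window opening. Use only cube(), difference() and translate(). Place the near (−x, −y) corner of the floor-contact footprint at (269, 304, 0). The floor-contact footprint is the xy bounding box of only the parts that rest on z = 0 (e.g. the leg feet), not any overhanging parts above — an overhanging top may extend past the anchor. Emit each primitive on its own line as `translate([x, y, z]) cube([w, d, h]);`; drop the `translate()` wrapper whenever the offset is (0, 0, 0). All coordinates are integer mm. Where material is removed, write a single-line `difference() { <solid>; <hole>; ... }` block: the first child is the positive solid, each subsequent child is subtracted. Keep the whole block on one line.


difference() { translate([269, 304, 0]) cube([3099, 201, 2404]); translate([640, 304, 708]) cube([669, 201, 1480]); }


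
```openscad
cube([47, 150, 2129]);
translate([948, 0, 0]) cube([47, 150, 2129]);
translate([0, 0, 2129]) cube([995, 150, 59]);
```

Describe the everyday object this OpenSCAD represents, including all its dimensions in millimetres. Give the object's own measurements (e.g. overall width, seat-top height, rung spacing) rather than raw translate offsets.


A door frame. The clear opening is 901 mm wide and 2129 mm high. Two 47 mm wide jambs, 150 mm deep, stand either side of the opening from the floor to the top of the opening. A 59 mm thick head sits across the top of both jambs, spanning the full outside width of the frame.


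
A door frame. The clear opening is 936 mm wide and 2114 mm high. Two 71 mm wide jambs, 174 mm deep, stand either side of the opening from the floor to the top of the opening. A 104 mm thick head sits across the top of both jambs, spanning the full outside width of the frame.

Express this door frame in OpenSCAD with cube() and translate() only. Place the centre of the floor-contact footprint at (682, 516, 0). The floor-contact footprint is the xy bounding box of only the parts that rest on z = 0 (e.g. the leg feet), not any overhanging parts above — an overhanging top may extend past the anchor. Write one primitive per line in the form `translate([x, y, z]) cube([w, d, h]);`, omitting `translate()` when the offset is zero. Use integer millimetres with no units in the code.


translate([143, 429, 0]) cube([71, 174, 2114]);
translate([1150, 429, 0]) cube([71, 174, 2114]);
translate([143, 429, 2114]) cube([1078, 174, 104]);


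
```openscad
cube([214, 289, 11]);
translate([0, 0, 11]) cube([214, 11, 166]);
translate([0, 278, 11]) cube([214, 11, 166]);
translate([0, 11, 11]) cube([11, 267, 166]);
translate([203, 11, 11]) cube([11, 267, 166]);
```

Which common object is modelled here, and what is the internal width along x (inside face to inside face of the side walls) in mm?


An open box. The internal width is 192 mm.

A 214×289 base slab with four walls standing on it — an open box. The base is 214 mm wide and the walls are 11 mm thick, so the internal width is 214 − 2 × 11 = 192 mm.


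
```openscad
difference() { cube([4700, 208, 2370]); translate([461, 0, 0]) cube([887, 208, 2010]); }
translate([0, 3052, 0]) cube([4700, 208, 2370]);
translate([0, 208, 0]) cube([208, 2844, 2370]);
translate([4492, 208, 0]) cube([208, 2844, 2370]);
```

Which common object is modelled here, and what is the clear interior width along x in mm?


A single room. The interior width is 4284 mm.

Four walls enclosing a rectangle with a door in the front wall — a room. Outside width 4700 minus two 208 mm walls gives 4284 mm.


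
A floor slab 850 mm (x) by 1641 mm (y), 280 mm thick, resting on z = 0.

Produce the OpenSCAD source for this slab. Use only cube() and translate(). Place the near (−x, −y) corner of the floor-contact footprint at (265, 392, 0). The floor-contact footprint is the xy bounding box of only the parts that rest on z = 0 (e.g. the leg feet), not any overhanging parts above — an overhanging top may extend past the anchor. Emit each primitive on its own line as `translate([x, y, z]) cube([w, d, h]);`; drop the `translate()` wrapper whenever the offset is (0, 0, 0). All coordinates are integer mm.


translate([265, 392, 0]) cube([850, 1641, 280]);


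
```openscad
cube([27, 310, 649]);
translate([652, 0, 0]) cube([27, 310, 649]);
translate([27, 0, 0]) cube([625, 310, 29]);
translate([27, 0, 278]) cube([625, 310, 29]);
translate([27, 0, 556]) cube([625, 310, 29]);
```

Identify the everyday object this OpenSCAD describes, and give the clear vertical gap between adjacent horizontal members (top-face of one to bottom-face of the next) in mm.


A bookshelf. The clear shelf gap is 249 mm.

Two tall side panels with 3 horizontal boards between them — a bookshelf. The first two shelf undersides are at z = 0 and z = 278; with shelf thickness 29, the clear gap is 278 − 0 − 29 = 249 mm.


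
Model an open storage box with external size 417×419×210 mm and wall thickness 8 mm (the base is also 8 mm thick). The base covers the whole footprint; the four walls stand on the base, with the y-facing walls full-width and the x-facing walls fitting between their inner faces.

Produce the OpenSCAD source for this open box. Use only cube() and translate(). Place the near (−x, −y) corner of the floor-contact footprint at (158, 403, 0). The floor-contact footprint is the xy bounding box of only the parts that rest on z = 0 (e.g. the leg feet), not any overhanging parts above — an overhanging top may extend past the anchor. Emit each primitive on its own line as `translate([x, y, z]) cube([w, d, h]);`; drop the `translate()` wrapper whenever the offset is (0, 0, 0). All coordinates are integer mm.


translate([158, 403, 0]) cube([417, 419, 8]);
translate([158, 403, 8]) cube([417, 8, 202]);
translate([158, 814, 8]) cube([417, 8, 202]);
translate([158, 411, 8]) cube([8, 403, 202]);
translate([567, 411, 8]) cube([8, 403, 202]);


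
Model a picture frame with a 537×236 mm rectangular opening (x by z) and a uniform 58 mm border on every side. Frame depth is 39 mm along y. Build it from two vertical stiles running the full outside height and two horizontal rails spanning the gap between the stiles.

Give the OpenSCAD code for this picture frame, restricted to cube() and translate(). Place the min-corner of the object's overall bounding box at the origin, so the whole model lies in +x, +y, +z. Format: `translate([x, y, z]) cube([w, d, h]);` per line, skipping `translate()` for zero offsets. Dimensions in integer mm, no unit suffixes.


cube([58, 39, 352]);
translate([595, 0, 0]) cube([58, 39, 352]);
translate([58, 0, 0]) cube([537, 39, 58]);
translate([58, 0, 294]) cube([537, 39, 58]);


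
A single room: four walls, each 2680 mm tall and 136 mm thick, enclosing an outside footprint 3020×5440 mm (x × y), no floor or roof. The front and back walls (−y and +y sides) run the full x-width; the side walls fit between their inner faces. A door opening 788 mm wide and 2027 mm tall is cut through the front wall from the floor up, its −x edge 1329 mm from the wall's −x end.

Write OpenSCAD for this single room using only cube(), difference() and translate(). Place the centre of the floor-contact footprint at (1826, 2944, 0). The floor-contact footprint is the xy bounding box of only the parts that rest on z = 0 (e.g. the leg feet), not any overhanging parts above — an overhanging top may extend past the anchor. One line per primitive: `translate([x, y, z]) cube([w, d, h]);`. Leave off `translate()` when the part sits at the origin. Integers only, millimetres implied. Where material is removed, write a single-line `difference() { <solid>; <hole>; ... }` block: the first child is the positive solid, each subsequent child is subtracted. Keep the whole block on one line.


difference() { translate([316, 224, 0]) cube([3020, 136, 2680]); translate([1645, 224, 0]) cube([788, 136, 2027]); }
translate([316, 5528, 0]) cube([3020, 136, 2680]);
translate([316, 360, 0]) cube([136, 5168, 2680]);
translate([3200, 360, 0]) cube([136, 5168, 2680]);


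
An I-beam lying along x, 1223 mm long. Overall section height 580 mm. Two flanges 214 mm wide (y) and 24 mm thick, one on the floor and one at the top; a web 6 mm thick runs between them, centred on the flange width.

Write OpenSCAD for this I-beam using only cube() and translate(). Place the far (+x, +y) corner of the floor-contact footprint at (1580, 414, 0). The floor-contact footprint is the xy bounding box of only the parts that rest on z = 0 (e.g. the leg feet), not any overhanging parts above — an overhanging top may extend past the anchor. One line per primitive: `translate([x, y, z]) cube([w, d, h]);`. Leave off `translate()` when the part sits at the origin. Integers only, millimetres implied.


translate([357, 200, 0]) cube([1223, 214, 24]);
translate([357, 304, 24]) cube([1223, 6, 532]);
translate([357, 200, 556]) cube([1223, 214, 24]);


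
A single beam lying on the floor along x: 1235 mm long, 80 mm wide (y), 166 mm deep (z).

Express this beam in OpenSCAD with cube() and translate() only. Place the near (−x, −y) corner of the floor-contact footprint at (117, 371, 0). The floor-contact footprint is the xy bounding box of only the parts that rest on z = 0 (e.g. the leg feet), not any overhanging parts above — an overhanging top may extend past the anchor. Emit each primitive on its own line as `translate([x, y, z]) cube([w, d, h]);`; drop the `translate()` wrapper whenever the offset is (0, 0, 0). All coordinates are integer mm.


translate([117, 371, 0]) cube([1235, 80, 166]);


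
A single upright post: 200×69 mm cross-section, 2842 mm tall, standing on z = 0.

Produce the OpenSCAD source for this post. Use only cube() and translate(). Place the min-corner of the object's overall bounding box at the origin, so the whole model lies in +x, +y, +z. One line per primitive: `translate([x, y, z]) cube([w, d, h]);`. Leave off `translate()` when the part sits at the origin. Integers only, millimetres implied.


cube([200, 69, 2842]);


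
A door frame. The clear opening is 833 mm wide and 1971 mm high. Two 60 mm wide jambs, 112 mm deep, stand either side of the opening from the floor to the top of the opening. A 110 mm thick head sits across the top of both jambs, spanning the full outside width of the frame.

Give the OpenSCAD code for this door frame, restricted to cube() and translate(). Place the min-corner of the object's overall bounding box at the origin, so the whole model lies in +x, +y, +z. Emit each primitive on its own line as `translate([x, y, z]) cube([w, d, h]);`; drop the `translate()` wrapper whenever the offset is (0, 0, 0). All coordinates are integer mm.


cube([60, 112, 1971]);
translate([893, 0, 0]) cube([60, 112, 1971]);
translate([0, 0, 1971]) cube([953, 112, 110]);


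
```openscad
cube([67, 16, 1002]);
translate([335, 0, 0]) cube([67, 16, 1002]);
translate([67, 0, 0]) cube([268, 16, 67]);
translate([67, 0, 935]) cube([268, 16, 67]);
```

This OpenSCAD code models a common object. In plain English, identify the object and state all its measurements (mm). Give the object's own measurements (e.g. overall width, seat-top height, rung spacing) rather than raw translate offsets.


A rectangular picture frame lying in the x–z plane (depth along y). The opening is 268 mm wide (x) by 868 mm tall (z), surrounded by a border 67 mm wide on all four sides. The frame is 16 mm deep and is made of two full-height vertical stiles with two horizontal rails fitted between them.


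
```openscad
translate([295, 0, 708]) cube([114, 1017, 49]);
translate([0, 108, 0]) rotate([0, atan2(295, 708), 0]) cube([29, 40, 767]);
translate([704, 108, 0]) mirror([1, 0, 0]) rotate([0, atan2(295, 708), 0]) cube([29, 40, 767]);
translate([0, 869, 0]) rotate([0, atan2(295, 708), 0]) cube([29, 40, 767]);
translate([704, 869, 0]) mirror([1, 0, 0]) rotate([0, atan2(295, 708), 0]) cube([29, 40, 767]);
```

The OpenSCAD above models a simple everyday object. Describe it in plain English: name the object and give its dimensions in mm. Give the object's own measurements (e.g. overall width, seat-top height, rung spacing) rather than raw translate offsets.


A sawhorse. A 114×1017×49 mm beam (x, y, z) sits on two A-frame leg pairs. Each pair is two raked legs of 29×40 mm section (40 mm along y) splaying symmetrically in x. Each leg rises 708 mm vertically over 295 mm of horizontal reach and is 767 mm long along its own axis. Every leg's outer bottom edge rests on the floor and its outer top edge meets a bottom edge of the beam — the left legs (tilting toward +x) meet the beam's −x bottom edge, the right legs (their mirror images, tilting toward −x) meet its +x bottom edge — so the leg tops tuck under the beam, the beam's underside is 708 mm above the floor, and the feet are 704 mm apart outside-to-outside with the beam centred between them. The two leg pairs are set in 108 mm from either end of the beam.


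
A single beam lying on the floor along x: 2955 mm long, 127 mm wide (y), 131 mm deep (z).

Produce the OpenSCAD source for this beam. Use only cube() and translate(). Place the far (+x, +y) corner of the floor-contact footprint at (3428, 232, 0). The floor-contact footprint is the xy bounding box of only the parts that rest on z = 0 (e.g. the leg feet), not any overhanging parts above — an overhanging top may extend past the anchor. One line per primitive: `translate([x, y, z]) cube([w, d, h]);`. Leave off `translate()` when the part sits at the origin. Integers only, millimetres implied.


translate([473, 105, 0]) cube([2955, 127, 131]);


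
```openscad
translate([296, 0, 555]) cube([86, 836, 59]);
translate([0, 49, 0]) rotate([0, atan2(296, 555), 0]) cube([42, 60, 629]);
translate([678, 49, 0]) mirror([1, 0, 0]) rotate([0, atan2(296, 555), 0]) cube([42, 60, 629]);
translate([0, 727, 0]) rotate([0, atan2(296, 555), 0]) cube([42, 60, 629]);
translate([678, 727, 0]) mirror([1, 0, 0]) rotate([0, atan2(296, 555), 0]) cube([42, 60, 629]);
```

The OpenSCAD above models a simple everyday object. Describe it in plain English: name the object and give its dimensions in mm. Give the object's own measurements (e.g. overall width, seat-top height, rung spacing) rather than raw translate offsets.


A sawhorse. A 86×836×59 mm beam (x, y, z) sits on two A-frame leg pairs. Each pair is two raked legs of 42×60 mm section (60 mm along y) splaying symmetrically in x. Each leg rises 555 mm vertically over 296 mm of horizontal reach and is 629 mm long along its own axis. Every leg's outer bottom edge rests on the floor and its outer top edge meets a bottom edge of the beam — the left legs (tilting toward +x) meet the beam's −x bottom edge, the right legs (their mirror images, tilting toward −x) meet its +x bottom edge — so the leg tops tuck under the beam, the beam's underside is 555 mm above the floor, and the feet are 678 mm apart outside-to-outside with the beam centred between them. The two leg pairs are set in 49 mm from either end of the beam.


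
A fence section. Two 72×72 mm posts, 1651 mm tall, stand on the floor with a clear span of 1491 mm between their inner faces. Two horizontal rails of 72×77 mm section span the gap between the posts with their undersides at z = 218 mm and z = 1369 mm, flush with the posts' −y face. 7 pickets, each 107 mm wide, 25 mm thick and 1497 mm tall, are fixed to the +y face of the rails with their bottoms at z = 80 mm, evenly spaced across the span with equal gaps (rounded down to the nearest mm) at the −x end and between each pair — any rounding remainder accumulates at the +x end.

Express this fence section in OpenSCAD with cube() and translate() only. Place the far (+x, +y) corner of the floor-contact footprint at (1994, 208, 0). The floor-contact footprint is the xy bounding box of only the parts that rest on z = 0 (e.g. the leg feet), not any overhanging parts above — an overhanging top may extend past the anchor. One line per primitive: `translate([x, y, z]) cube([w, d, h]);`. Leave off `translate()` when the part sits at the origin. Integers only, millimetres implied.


translate([359, 136, 0]) cube([72, 72, 1651]);
translate([1922, 136, 0]) cube([72, 72, 1651]);
translate([431, 136, 218]) cube([1491, 72, 77]);
translate([431, 136, 1369]) cube([1491, 72, 77]);
translate([523, 208, 80]) cube([107, 25, 1497]);
translate([722, 208, 80]) cube([107, 25, 1497]);
translate([921, 208, 80]) cube([107, 25, 1497]);
translate([1120, 208, 80]) cube([107, 25, 1497]);
translate([1319, 208, 80]) cube([107, 25, 1497]);
translate([1518, 208, 80]) cube([107, 25, 1497]);
translate([1717, 208, 80]) cube([107, 25, 1497]);


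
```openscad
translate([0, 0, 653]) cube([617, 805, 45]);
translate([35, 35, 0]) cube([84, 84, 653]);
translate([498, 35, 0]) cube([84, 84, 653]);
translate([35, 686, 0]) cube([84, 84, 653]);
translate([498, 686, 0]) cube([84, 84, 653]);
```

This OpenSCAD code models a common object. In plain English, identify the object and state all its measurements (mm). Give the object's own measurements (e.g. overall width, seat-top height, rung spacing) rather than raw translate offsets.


A rectangular dining table. The top is 617×805×45 mm with its upper surface at z = 698 mm. It stands on four 84×84 mm square legs, each inset 35 mm from the nearest pair of top edges, running from the floor to the underside of the top.


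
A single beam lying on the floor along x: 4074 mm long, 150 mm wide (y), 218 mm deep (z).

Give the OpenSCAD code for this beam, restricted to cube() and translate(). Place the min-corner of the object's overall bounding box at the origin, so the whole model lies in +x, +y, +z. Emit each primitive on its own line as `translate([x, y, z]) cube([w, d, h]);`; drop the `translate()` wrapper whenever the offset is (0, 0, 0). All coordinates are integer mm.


cube([4074, 150, 218]);


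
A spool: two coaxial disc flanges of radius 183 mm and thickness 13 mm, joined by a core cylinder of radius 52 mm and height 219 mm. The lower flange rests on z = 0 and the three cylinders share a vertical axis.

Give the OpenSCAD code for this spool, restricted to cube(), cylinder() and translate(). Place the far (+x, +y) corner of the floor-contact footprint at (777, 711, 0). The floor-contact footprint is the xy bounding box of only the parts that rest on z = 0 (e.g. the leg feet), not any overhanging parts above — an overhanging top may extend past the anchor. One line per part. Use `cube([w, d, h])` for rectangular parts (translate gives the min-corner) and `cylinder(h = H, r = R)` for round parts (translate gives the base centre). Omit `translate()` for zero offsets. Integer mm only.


translate([594, 528, 0]) cylinder(h = 13, r = 183);
translate([594, 528, 13]) cylinder(h = 219, r = 52);
translate([594, 528, 232]) cylinder(h = 13, r = 183);


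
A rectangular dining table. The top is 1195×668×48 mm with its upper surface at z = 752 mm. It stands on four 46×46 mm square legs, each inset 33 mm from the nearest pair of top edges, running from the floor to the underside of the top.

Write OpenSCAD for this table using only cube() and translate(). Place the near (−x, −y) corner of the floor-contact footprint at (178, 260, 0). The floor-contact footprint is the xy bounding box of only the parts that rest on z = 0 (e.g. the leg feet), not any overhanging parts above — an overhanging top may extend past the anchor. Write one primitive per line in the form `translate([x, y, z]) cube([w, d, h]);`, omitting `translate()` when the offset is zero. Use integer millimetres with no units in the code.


// leg_h = 752 - 48 = 704
translate([145, 227, 704]) cube([1195, 668, 48]);
translate([178, 260, 0]) cube([46, 46, 704]);
translate([1261, 260, 0]) cube([46, 46, 704]);
translate([178, 816, 0]) cube([46, 46, 704]);
translate([1261, 816, 0]) cube([46, 46, 704]);


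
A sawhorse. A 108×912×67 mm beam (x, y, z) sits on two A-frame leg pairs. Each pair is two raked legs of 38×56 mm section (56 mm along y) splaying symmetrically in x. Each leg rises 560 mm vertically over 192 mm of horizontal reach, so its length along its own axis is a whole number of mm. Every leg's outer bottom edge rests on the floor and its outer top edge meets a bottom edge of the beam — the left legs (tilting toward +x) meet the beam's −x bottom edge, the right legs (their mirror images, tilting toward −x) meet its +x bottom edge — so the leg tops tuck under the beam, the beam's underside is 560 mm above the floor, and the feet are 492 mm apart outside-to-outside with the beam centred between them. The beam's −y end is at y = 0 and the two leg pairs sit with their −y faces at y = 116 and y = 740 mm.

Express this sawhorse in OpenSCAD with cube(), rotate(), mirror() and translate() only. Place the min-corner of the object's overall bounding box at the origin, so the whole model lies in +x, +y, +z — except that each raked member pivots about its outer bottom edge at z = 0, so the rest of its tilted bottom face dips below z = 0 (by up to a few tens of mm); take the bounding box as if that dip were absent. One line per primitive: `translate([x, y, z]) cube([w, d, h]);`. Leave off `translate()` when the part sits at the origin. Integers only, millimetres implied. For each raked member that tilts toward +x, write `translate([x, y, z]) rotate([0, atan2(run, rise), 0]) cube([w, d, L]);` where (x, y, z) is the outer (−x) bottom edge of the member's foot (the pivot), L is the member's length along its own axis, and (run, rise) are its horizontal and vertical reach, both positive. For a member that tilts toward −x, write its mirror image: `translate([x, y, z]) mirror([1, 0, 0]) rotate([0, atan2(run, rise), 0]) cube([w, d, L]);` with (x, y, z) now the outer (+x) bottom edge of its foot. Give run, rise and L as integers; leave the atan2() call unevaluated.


translate([192, 0, 560]) cube([108, 912, 67]);
translate([0, 116, 0]) rotate([0, atan2(192, 560), 0]) cube([38, 56, 592]);
translate([492, 116, 0]) mirror([1, 0, 0]) rotate([0, atan2(192, 560), 0]) cube([38, 56, 592]);
translate([0, 740, 0]) rotate([0, atan2(192, 560), 0]) cube([38, 56, 592]);
translate([492, 740, 0]) mirror([1, 0, 0]) rotate([0, atan2(192, 560), 0]) cube([38, 56, 592]);


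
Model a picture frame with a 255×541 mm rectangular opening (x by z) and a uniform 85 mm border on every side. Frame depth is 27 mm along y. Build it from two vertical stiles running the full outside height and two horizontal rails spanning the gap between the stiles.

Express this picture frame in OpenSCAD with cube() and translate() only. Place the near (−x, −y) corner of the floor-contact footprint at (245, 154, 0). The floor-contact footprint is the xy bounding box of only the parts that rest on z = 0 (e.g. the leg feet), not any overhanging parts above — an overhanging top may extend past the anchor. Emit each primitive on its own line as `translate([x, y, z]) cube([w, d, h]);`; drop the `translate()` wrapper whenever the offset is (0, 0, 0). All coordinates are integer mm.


translate([245, 154, 0]) cube([85, 27, 711]);
translate([585, 154, 0]) cube([85, 27, 711]);
translate([330, 154, 0]) cube([255, 27, 85]);
translate([330, 154, 626]) cube([255, 27, 85]);


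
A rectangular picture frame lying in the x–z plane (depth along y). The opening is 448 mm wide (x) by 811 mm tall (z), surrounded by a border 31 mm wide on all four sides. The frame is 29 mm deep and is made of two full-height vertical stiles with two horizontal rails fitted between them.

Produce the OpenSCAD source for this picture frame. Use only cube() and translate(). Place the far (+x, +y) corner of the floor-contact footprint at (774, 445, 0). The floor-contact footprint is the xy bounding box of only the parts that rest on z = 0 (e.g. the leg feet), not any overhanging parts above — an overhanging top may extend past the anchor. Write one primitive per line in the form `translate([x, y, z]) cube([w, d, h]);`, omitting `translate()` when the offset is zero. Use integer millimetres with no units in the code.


translate([264, 416, 0]) cube([31, 29, 873]);
translate([743, 416, 0]) cube([31, 29, 873]);
translate([295, 416, 0]) cube([448, 29, 31]);
translate([295, 416, 842]) cube([448, 29, 31]);


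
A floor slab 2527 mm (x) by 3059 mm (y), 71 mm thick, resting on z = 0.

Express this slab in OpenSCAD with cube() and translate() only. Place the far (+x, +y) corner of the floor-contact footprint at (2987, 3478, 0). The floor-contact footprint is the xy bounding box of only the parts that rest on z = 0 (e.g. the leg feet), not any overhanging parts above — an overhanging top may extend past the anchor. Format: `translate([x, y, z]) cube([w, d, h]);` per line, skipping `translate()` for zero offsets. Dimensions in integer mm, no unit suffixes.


translate([460, 419, 0]) cube([2527, 3059, 71]);


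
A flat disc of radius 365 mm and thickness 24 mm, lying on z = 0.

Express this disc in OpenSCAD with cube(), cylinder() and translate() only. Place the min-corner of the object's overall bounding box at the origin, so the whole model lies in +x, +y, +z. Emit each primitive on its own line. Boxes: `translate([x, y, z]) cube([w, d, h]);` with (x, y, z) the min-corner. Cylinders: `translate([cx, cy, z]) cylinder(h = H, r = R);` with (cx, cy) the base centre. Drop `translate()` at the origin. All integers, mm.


translate([365, 365, 0]) cylinder(h = 24, r = 365);


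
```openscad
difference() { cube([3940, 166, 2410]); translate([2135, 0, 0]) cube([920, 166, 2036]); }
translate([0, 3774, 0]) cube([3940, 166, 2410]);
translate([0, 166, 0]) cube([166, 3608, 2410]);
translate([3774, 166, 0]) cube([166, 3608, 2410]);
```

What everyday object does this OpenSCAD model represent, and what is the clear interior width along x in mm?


A single room. The interior width is 3608 mm.

Four walls enclosing a rectangle with a door in the front wall — a room. Outside width 3940 minus two 166 mm walls gives 3608 mm.


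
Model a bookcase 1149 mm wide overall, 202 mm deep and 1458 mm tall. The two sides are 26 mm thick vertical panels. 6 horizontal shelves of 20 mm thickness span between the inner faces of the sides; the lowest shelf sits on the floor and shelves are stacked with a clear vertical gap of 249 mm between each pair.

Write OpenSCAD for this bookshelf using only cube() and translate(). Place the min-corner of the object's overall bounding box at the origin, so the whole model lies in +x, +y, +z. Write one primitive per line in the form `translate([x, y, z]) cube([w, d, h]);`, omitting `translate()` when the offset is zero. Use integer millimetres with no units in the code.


cube([26, 202, 1458]);
translate([1123, 0, 0]) cube([26, 202, 1458]);
translate([26, 0, 0]) cube([1097, 202, 20]);
translate([26, 0, 269]) cube([1097, 202, 20]);
translate([26, 0, 538]) cube([1097, 202, 20]);
translate([26, 0, 807]) cube([1097, 202, 20]);
translate([26, 0, 1076]) cube([1097, 202, 20]);
translate([26, 0, 1345]) cube([1097, 202, 20]);


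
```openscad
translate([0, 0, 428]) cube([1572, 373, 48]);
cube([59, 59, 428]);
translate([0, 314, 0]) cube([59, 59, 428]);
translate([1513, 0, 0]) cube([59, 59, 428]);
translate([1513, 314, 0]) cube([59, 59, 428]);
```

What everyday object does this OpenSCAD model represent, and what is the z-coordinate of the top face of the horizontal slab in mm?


A bench. The seat-top height is 476 mm.

A long slab on four corner posts — a bench. The slab sits at z = 428 with thickness 48, so the top is 428 + 48 = 476 mm.


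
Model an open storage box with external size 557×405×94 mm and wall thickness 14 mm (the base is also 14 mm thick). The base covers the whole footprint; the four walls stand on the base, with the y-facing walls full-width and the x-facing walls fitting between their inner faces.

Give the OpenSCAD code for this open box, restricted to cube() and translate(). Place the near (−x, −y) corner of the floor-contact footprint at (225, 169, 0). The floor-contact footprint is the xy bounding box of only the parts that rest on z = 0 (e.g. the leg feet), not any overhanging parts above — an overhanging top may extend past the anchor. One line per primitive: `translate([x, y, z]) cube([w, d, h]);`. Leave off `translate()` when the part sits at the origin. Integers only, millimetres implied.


translate([225, 169, 0]) cube([557, 405, 14]);
translate([225, 169, 14]) cube([557, 14, 80]);
translate([225, 560, 14]) cube([557, 14, 80]);
translate([225, 183, 14]) cube([14, 377, 80]);
translate([768, 183, 14]) cube([14, 377, 80]);


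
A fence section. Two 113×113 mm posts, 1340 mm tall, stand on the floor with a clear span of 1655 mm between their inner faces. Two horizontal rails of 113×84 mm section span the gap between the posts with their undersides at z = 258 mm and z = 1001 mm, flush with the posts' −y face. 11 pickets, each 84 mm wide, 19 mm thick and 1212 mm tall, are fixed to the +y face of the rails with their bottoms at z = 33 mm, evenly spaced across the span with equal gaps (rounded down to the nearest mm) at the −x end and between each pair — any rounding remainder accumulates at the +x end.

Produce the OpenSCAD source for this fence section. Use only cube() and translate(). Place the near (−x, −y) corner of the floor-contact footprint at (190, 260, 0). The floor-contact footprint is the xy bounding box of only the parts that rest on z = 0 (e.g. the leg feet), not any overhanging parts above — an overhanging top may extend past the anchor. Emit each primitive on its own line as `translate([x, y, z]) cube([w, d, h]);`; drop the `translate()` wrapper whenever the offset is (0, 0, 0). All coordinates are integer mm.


translate([190, 260, 0]) cube([113, 113, 1340]);
translate([1958, 260, 0]) cube([113, 113, 1340]);
translate([303, 260, 258]) cube([1655, 113, 84]);
translate([303, 260, 1001]) cube([1655, 113, 84]);
translate([363, 373, 33]) cube([84, 19, 1212]);
translate([507, 373, 33]) cube([84, 19, 1212]);
translate([651, 373, 33]) cube([84, 19, 1212]);
translate([795, 373, 33]) cube([84, 19, 1212]);
translate([939, 373, 33]) cube([84, 19, 1212]);
translate([1083, 373, 33]) cube([84, 19, 1212]);
translate([1227, 373, 33]) cube([84, 19, 1212]);
translate([1371, 373, 33]) cube([84, 19, 1212]);
translate([1515, 373, 33]) cube([84, 19, 1212]);
translate([1659, 373, 33]) cube([84, 19, 1212]);
translate([1803, 373, 33]) cube([84, 19, 1212]);


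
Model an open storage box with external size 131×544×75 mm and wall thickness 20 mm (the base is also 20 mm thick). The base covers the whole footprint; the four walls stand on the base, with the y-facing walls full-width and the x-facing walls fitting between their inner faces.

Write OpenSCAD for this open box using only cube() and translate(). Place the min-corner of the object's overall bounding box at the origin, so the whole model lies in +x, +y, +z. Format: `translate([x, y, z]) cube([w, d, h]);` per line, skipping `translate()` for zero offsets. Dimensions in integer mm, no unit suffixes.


cube([131, 544, 20]);
translate([0, 0, 20]) cube([131, 20, 55]);
translate([0, 524, 20]) cube([131, 20, 55]);
translate([0, 20, 20]) cube([20, 504, 55]);
translate([111, 20, 20]) cube([20, 504, 55]);


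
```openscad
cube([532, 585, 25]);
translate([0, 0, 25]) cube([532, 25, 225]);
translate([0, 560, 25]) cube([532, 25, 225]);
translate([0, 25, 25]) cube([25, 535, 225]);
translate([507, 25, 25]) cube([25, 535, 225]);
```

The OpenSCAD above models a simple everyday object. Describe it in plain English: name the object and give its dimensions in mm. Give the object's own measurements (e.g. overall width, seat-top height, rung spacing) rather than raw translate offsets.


An open-topped rectangular box: outside dimensions 532×585×250 mm, with a uniform wall and base thickness of 25 mm. The base is a full 532×585 slab on the floor; four walls sit on top of the base. The front and back walls (the −y and +y sides) span the full width; the two side walls fit between them.


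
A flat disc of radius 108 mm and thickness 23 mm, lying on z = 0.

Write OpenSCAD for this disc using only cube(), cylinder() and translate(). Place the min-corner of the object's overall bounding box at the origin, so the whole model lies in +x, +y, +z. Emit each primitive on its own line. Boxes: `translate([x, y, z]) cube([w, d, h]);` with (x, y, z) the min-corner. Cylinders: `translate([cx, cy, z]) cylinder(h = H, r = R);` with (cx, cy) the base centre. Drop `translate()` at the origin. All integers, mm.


translate([108, 108, 0]) cylinder(h = 23, r = 108);


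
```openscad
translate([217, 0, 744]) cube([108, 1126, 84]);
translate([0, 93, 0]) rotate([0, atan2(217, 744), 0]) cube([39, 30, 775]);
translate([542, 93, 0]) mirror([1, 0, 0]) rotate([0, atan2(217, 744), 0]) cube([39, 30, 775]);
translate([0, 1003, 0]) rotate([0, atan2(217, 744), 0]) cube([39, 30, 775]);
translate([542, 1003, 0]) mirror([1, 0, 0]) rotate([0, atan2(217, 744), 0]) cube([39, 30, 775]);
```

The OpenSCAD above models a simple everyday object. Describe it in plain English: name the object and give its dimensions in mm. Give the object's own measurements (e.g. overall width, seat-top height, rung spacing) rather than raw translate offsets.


A sawhorse. A 108×1126×84 mm beam (x, y, z) sits on two A-frame leg pairs. Each pair is two raked legs of 39×30 mm section (30 mm along y) splaying symmetrically in x. Each leg rises 744 mm vertically over 217 mm of horizontal reach and is 775 mm long along its own axis. Every leg's outer bottom edge rests on the floor and its outer top edge meets a bottom edge of the beam — the left legs (tilting toward +x) meet the beam's −x bottom edge, the right legs (their mirror images, tilting toward −x) meet its +x bottom edge — so the leg tops tuck under the beam, the beam's underside is 744 mm above the floor, and the feet are 542 mm apart outside-to-outside with the beam centred between them. The two leg pairs are set in 93 mm from either end of the beam.


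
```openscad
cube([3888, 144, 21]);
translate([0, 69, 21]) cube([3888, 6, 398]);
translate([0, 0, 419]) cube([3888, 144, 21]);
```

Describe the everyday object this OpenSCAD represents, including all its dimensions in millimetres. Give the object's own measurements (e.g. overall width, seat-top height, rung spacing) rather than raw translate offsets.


An I-beam lying along x, 3888 mm long. Overall section height 440 mm. Two flanges 144 mm wide (y) and 21 mm thick, one on the floor and one at the top; a web 6 mm thick runs between them, centred on the flange width.


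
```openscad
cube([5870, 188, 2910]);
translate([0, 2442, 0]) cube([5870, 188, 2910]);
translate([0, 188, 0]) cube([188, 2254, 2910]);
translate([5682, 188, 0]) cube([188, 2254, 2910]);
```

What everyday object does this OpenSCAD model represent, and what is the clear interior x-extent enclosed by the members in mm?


A house (or room) frame. The interior width is 5494 mm.

Four 2910 mm walls enclosing a rectangle with no floor or roof — a room or house frame. Outside width is 5870 mm and wall thickness is 188 mm, so the interior width is 5870 − 2 × 188 = 5494 mm.


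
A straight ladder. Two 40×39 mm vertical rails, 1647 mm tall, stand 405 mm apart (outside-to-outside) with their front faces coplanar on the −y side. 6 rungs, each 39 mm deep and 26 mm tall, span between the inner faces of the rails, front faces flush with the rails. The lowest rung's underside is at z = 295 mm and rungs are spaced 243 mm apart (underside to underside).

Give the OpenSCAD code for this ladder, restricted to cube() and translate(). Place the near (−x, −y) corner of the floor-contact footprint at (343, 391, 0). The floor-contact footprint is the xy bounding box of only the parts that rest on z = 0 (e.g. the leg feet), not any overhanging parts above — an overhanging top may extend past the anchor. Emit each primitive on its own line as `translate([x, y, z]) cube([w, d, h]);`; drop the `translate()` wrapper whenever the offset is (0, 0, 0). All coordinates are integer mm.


// rung span = 405 - 2*40 = 325
// rung[k] z = 295 + k*243
translate([343, 391, 0]) cube([40, 39, 1647]);
translate([708, 391, 0]) cube([40, 39, 1647]);
translate([383, 391, 295]) cube([325, 39, 26]);
translate([383, 391, 538]) cube([325, 39, 26]);
translate([383, 391, 781]) cube([325, 39, 26]);
translate([383, 391, 1024]) cube([325, 39, 26]);
translate([383, 391, 1267]) cube([325, 39, 26]);
translate([383, 391, 1510]) cube([325, 39, 26]);


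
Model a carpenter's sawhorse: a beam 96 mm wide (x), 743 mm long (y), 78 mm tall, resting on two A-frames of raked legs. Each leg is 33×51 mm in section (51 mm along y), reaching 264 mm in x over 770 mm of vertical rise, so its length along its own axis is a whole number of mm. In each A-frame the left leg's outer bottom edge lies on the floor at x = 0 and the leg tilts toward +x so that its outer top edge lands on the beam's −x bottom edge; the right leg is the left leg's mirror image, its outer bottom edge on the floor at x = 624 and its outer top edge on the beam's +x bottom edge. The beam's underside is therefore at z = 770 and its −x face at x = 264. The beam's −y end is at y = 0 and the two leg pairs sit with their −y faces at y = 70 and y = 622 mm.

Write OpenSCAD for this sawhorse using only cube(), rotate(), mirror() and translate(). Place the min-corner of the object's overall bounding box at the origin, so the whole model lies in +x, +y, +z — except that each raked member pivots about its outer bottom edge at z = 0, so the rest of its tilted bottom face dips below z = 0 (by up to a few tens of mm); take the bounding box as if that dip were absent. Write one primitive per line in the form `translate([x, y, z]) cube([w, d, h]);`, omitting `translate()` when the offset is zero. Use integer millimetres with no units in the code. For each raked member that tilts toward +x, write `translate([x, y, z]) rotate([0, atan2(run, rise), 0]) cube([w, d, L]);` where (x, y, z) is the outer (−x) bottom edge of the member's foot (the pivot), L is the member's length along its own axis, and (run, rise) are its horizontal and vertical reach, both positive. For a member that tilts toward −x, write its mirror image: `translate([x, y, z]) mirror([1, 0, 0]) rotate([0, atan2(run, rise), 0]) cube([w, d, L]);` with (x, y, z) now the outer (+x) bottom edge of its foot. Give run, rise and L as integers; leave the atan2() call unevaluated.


translate([264, 0, 770]) cube([96, 743, 78]);
translate([0, 70, 0]) rotate([0, atan2(264, 770), 0]) cube([33, 51, 814]);
translate([624, 70, 0]) mirror([1, 0, 0]) rotate([0, atan2(264, 770), 0]) cube([33, 51, 814]);
translate([0, 622, 0]) rotate([0, atan2(264, 770), 0]) cube([33, 51, 814]);
translate([624, 622, 0]) mirror([1, 0, 0]) rotate([0, atan2(264, 770), 0]) cube([33, 51, 814]);
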